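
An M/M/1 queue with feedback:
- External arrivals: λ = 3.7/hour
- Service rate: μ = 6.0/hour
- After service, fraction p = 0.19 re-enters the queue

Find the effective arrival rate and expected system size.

Effective arrival rate: λ_eff = λ/(1-p) = 3.7/(1-0.19) = 3.7/0.81 = 4.5679
ρ = λ_eff/μ = 4.5679/6.0 = 0.76132
L = ρ/(1-ρ) = 0.76132/(1-0.76132) = 3.1897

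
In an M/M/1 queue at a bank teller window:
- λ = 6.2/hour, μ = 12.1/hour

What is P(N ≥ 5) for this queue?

ρ = λ/μ = 6.2/12.1 = 0.5124
P(N ≥ n) = ρⁿ
P(N ≥ 5) = 0.5124^5
P(N ≥ 5) = 0.03532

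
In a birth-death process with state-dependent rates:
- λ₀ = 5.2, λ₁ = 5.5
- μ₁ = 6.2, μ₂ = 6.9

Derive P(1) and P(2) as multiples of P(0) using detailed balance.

Balance equations:
State 0: λ₀P₀ = μ₁P₁ → P₁ = (λ₀/μ₁)P₀ = (5.2/6.2)P₀ = 0.8387P₀
State 1: P₂ = (λ₀λ₁)/(μ₁μ₂)P₀ = (5.2×5.5)/(6.2×6.9)P₀ = 0.6685P₀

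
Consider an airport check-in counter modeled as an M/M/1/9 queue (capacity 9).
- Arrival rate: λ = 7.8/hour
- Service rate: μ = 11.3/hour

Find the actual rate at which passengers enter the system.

ρ = λ/μ = 7.8/11.3 = 0.690265
P₀ = (1-ρ)/(1-ρ^(K+1)) = (1-0.690265)/(1-0.690265^10) = 0.3097/0.9754 = 0.3175
P_K = P₀×ρ^K = 0.31753 × 0.690265^9 = 0.31753 × 0.035575 = 0.01130
λ_eff = λ(1-P_K) = 7.8 × (1 - 0.01130) = 7.8 × 0.9887 = 7.7119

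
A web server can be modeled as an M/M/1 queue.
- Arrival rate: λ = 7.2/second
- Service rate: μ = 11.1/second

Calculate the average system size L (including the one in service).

ρ = λ/μ = 7.2/11.1 = 0.6486
For M/M/1: L = λ/(μ-λ)
L = 7.2/(11.1-7.2) = 7.2/3.90
L = 1.8462 requests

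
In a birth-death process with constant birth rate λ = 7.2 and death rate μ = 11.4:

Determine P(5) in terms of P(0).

For constant rates: P(n)/P(0) = (λ/μ)^n
P(5)/P(0) = (7.2/11.4)^5 = 0.6316^5 = 0.1005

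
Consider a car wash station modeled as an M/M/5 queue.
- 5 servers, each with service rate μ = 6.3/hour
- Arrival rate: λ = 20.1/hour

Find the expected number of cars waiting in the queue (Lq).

Traffic intensity: ρ = λ/(cμ) = 20.1/(5×6.3) = 0.6381
Since ρ = 0.6381 < 1, system is stable.
Offered load a = λ/μ = cρ = 20.1/6.3 = 3.1905
P₀ = [ Σₙ₌₀^4 aⁿ/n! + a^5/(5!(1-ρ)) ]⁻¹
Σ = a^0/0! + a^1/1! + a^2/2! + a^3/3! + a^4/4! = 1.000000 + 3.190476 + 5.089569 + 5.412716 + 4.317286 = 19.0100
a^5/(5!(1-ρ)) = 330.5807/(120 × 0.361905) = 7.6121
P₀ = 1/(19.0100 + 7.6121) = 0.03756
Lq = P₀·a^5·ρ / (5!(1-ρ)²) = 0.037563 × 330.5807 × 0.63810 / (120 × 0.13098) = 0.5041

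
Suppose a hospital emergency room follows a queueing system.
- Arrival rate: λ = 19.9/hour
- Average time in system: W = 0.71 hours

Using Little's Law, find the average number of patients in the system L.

Little's Law: L = λW
L = 19.9 × 0.71 = 14.1290 patients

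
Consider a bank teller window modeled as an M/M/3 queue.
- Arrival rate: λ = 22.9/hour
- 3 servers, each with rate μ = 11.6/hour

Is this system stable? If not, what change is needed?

Stability requires ρ = λ/(cμ) < 1
ρ = 22.9/(3 × 11.6) = 22.9/34.80 = 0.6580
Since 0.6580 < 1, the system is STABLE.
The servers are busy 65.80% of the time.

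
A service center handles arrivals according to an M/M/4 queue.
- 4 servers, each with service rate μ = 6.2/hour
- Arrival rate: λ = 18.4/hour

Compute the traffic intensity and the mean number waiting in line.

Traffic intensity: ρ = λ/(cμ) = 18.4/(4×6.2) = 0.7419
Since ρ = 0.7419 < 1, system is stable.
Offered load a = λ/μ = cρ = 18.4/6.2 = 2.9677
P₀ = [ Σₙ₌₀^3 aⁿ/n! + a^4/(4!(1-ρ)) ]⁻¹
Σ = a^0/0! + a^1/1! + a^2/2! + a^3/3! = 1.00000 + 2.96774 + 4.40375 + 4.35639 = 12.7279
a^4/(4!(1-ρ)) = 77.5719/(24 × 0.258065) = 12.5246
P₀ = 1/(12.7279 + 12.5246) = 0.03960
Lq = P₀·a^4·ρ / (4!(1-ρ)²) = 0.039600 × 77.5719 × 0.74194 / (24 × 0.066597) = 1.4259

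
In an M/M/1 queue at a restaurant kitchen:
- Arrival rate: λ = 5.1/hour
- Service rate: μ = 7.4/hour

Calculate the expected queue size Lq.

ρ = λ/μ = 5.1/7.4 = 0.6892
For M/M/1: Lq = λ²/(μ(μ-λ))
Lq = 26.01/(7.4 × 2.30)
Lq = 1.5282 orders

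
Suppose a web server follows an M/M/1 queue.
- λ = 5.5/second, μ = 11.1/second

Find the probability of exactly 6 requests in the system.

ρ = λ/μ = 5.5/11.1 = 0.495495
P(n) = (1-ρ)ρⁿ
P(6) = (1-0.495495) × 0.495495^6
P(6) = 0.50450 × 0.014799
P(6) = 0.007466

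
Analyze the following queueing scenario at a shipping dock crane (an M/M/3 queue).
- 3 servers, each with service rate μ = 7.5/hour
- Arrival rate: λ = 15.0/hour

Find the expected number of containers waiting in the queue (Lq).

Traffic intensity: ρ = λ/(cμ) = 15.0/(3×7.5) = 0.6667
Since ρ = 0.6667 < 1, system is stable.
Offered load a = λ/μ = cρ = 15.0/7.5 = 2.0000
P₀ = [ Σₙ₌₀^2 aⁿ/n! + a^3/(3!(1-ρ)) ]⁻¹
Σ = a^0/0! + a^1/1! + a^2/2! = 1.0000 + 2.0000 + 2.0000 = 5.0000
a^3/(3!(1-ρ)) = 8.0000/(6 × 0.33333) = 4.0000
P₀ = 1/(5.0000 + 4.0000) = 0.1111
Lq = P₀·a^3·ρ / (3!(1-ρ)²) = 0.1111 × 8.0000 × 0.6667 / (6 × 0.1111) = 0.8889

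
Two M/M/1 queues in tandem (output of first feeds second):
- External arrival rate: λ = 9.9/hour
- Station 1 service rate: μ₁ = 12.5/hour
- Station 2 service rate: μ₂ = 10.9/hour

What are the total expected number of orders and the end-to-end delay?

By Jackson's theorem, each station behaves as independent M/M/1.
Station 1: ρ₁ = 9.9/12.5 = 0.7920, L₁ = ρ₁/(1-ρ₁) = λ/(μ₁-λ) = 9.9/2.60 = 3.8077
Station 2: ρ₂ = 9.9/10.9 = 0.9083, L₂ = ρ₂/(1-ρ₂) = λ/(μ₂-λ) = 9.9/1.00 = 9.9000
Total: L = L₁ + L₂ = 3.8077 + 9.9000 = 13.7077
W = L/λ = 13.7077/9.9 = 1.3846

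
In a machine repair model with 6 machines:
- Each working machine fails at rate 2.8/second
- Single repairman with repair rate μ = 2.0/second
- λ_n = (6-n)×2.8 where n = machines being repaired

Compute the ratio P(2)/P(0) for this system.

P(2)/P(0) = ∏_{i=0}^{2-1} λ_i/μ_{i+1}
= (6-0)×2.8/2.0 × (6-1)×2.8/2.0
= 58.8000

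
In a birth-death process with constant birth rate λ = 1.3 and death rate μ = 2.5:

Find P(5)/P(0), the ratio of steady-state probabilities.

For constant rates: P(n)/P(0) = (λ/μ)^n
P(5)/P(0) = (1.3/2.5)^5 = 0.5200^5 = 0.03802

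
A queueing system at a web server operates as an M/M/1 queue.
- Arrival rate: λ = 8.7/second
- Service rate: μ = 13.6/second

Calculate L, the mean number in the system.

ρ = λ/μ = 8.7/13.6 = 0.6397
For M/M/1: L = λ/(μ-λ)
L = 8.7/(13.6-8.7) = 8.7/4.90
L = 1.7755 requests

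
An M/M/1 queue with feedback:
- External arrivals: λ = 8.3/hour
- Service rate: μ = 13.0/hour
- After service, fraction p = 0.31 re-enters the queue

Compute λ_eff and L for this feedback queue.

Effective arrival rate: λ_eff = λ/(1-p) = 8.3/(1-0.31) = 8.3/0.69 = 12.02899
ρ = λ_eff/μ = 12.02899/13.0 = 0.925307
L = ρ/(1-ρ) = 0.925307/(1-0.925307) = 12.3881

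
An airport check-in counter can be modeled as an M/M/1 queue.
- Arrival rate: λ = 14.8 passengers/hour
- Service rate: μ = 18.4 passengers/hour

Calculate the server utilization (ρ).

Server utilization: ρ = λ/μ
ρ = 14.8/18.4 = 0.8043
The server is busy 80.43% of the time.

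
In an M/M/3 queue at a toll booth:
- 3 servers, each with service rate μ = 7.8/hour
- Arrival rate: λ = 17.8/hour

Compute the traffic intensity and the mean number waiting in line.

Traffic intensity: ρ = λ/(cμ) = 17.8/(3×7.8) = 0.7607
Since ρ = 0.7607 < 1, system is stable.
Offered load a = λ/μ = cρ = 17.8/7.8 = 2.2821
P₀ = [ Σₙ₌₀^2 aⁿ/n! + a^3/(3!(1-ρ)) ]⁻¹
Σ = a^0/0! + a^1/1! + a^2/2! = 1.00000 + 2.28205 + 2.60388 = 5.8859
a^3/(3!(1-ρ)) = 11.8844/(6 × 0.239316) = 8.2766
P₀ = 1/(5.8859 + 8.2766) = 0.07061
Lq = P₀·a^3·ρ / (3!(1-ρ)²) = 0.070609 × 11.8844 × 0.76068 / (6 × 0.057272) = 1.8576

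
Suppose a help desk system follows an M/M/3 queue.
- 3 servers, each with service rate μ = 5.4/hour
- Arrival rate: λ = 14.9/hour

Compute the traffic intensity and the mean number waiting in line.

Traffic intensity: ρ = λ/(cμ) = 14.9/(3×5.4) = 0.9198
Since ρ = 0.9198 < 1, system is stable.
Offered load a = λ/μ = cρ = 14.9/5.4 = 2.7593
P₀ = [ Σₙ₌₀^2 aⁿ/n! + a^3/(3!(1-ρ)) ]⁻¹
Σ = a^0/0! + a^1/1! + a^2/2! = 1.00000 + 2.75926 + 3.80676 = 7.5660
a^3/(3!(1-ρ)) = 21.0077/(6 × 0.080247) = 43.6313
P₀ = 1/(7.5660 + 43.6313) = 0.01953
Lq = P₀·a^3·ρ / (3!(1-ρ)²) = 0.01953228 × 21.00765 × 0.9197531 / (6 × 0.006439567) = 9.7677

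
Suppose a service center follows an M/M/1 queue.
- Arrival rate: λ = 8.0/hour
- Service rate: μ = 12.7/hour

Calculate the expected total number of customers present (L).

ρ = λ/μ = 8.0/12.7 = 0.6299
For M/M/1: L = λ/(μ-λ)
L = 8.0/(12.7-8.0) = 8.0/4.70
L = 1.7021 customers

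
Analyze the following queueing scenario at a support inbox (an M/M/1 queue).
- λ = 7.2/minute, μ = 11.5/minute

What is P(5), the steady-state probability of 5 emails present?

ρ = λ/μ = 7.2/11.5 = 0.6261
P(n) = (1-ρ)ρⁿ
P(5) = (1-0.6261) × 0.6261^5
P(5) = 0.3739 × 0.09621
P(5) = 0.03597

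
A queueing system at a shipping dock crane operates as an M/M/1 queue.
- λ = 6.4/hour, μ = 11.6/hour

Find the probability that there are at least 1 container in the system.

ρ = λ/μ = 6.4/11.6 = 0.5517
P(N ≥ n) = ρⁿ
P(N ≥ 1) = 0.5517^1
P(N ≥ 1) = 0.5517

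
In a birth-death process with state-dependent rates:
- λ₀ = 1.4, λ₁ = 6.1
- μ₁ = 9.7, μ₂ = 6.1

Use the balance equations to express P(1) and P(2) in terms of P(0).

Balance equations:
State 0: λ₀P₀ = μ₁P₁ → P₁ = (λ₀/μ₁)P₀ = (1.4/9.7)P₀ = 0.1443P₀
State 1: P₂ = (λ₀λ₁)/(μ₁μ₂)P₀ = (1.4×6.1)/(9.7×6.1)P₀ = 0.1443P₀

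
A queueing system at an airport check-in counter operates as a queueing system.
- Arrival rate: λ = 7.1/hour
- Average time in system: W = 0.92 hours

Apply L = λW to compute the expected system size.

Little's Law: L = λW
L = 7.1 × 0.92 = 6.5320 passengers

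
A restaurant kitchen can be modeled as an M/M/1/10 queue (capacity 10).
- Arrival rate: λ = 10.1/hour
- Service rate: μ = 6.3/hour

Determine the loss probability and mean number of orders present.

ρ = λ/μ = 10.1/6.3 = 1.603175
P₀ = (1-ρ)/(1-ρ^(K+1)) = (1-1.603175)/(1-1.603175^11) = -0.60318/-178.8002 = 0.003373
P_K = P₀×ρ^K = 0.003373 × 1.603175^10 = 0.003373 × 112.1526 = 0.3783
Blocking probability P_10 = 0.3783 (37.83%)
L = ρ[1 - (K+1)ρ^K + Kρ^(K+1)] / [(1-ρ)(1-ρ^(K+1))]
L = 1.603175 × (1 - 11×112.1526 + 10×179.8002) / ((1 - 1.603175) × (1 - 179.8002)) = 8.4036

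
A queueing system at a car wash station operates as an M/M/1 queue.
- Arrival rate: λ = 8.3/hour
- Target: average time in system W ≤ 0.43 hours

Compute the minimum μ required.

For M/M/1: W = 1/(μ-λ)
Need W ≤ 0.43, so 1/(μ-λ) ≤ 0.43
μ - λ ≥ 1/0.43 = 2.3256
μ ≥ 8.3 + 2.3256 = 10.6256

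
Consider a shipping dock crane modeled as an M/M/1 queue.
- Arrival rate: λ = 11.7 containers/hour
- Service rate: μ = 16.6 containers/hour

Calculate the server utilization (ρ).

Server utilization: ρ = λ/μ
ρ = 11.7/16.6 = 0.7048
The server is busy 70.48% of the time.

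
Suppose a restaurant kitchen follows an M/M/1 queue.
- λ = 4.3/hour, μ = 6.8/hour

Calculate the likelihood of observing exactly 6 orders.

ρ = λ/μ = 4.3/6.8 = 0.6324
P(n) = (1-ρ)ρⁿ
P(6) = (1-0.6324) × 0.6324^6
P(6) = 0.36760 × 0.063966
P(6) = 0.02351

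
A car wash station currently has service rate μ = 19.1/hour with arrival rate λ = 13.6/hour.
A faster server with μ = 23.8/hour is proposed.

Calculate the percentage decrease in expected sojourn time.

System 1: ρ₁ = 13.6/19.1 = 0.7120, W₁ = 1/(19.1-13.6) = 0.18182
System 2: ρ₂ = 13.6/23.8 = 0.5714, W₂ = 1/(23.8-13.6) = 0.098039
Improvement: (W₁-W₂)/W₁ = (0.18182-0.098039)/0.18182 = 46.08%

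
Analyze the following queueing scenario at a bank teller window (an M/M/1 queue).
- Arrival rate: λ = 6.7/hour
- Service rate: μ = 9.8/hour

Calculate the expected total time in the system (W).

First, compute utilization: ρ = λ/μ = 6.7/9.8 = 0.6837
For M/M/1: W = 1/(μ-λ)
W = 1/(9.8-6.7) = 1/3.10
W = 0.3226 hours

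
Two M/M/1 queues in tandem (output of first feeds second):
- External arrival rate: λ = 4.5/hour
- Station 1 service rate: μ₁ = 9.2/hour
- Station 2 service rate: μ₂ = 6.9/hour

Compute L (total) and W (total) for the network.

By Jackson's theorem, each station behaves as independent M/M/1.
Station 1: ρ₁ = 4.5/9.2 = 0.4891, L₁ = ρ₁/(1-ρ₁) = λ/(μ₁-λ) = 4.5/4.70 = 0.9574
Station 2: ρ₂ = 4.5/6.9 = 0.6522, L₂ = ρ₂/(1-ρ₂) = λ/(μ₂-λ) = 4.5/2.40 = 1.8750
Total: L = L₁ + L₂ = 0.9574 + 1.8750 = 2.8324
W = L/λ = 2.8324/4.5 = 0.6294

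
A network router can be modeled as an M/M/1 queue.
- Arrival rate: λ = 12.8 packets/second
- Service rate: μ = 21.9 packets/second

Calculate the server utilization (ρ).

Server utilization: ρ = λ/μ
ρ = 12.8/21.9 = 0.5845
The server is busy 58.45% of the time.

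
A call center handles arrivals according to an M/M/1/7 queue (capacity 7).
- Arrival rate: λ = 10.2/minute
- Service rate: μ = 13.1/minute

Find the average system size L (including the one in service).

ρ = λ/μ = 10.2/13.1 = 0.778626
P₀ = (1-ρ)/(1-ρ^(K+1)) = (1-0.778626)/(1-0.778626^8) = 0.2214/0.8649 = 0.2560
P_K = P₀×ρ^K = 0.25595 × 0.778626^7 = 0.25595 × 0.17350 = 0.04441
L = ρ[1 - (K+1)ρ^K + Kρ^(K+1)] / [(1-ρ)(1-ρ^(K+1))]
L = 0.778626 × (1 - 8×0.17350 + 7×0.13509) / ((1 - 0.778626) × (1 - 0.13509)) = 2.2677 calls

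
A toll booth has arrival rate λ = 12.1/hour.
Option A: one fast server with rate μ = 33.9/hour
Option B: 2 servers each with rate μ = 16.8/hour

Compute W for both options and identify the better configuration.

Option A: single server μ = 33.9 (M/M/1)
  ρ_A = 12.1/33.9 = 0.3569
  W_A = 1/(μ-λ) = 1/(33.9-12.1) = 1/21.80 = 0.04587

Option B: 2 servers μ = 16.8 (M/M/2)
  ρ_B = λ/(cμ) = 12.1/(2×16.8) = 0.3601
  Offered load a = λ/μ = cρ = 12.1/16.8 = 0.7202
  P₀ = [ Σₙ₌₀^1 aⁿ/n! + a^2/(2!(1-ρ)) ]⁻¹
  Σ = a^0/0! + a^1/1! = 1.0000 + 0.7202 = 1.7202
  a^2/(2!(1-ρ)) = 0.5187/(2 × 0.6399) = 0.4053
  P₀ = 1/(1.7202 + 0.4053) = 0.4705
  Lq = P₀·a^2·ρ / (2!(1-ρ)²) = 0.4705 × 0.5187 × 0.3601 / (2 × 0.4094) = 0.1073
  Wq_B = Lq/λ = 0.107323/12.1 = 0.008870
  W_B = Wq_B + 1/μ = 0.008870 + 0.05952 = 0.06839

Since W_A = 0.04587 < W_B = 0.06839, Option A (single fast server) has the shorter time in system.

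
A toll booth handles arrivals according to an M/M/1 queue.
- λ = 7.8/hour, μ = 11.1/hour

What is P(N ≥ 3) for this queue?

ρ = λ/μ = 7.8/11.1 = 0.7027
P(N ≥ n) = ρⁿ
P(N ≥ 3) = 0.7027^3
P(N ≥ 3) = 0.3470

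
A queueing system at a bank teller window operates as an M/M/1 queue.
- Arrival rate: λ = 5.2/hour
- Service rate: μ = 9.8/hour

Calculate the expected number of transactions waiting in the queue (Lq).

ρ = λ/μ = 5.2/9.8 = 0.5306
For M/M/1: Lq = λ²/(μ(μ-λ))
Lq = 27.04/(9.8 × 4.60)
Lq = 0.5998 transactions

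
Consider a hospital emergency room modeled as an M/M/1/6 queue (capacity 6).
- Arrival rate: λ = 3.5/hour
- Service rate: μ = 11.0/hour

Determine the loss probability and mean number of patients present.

ρ = λ/μ = 3.5/11.0 = 0.31818
P₀ = (1-ρ)/(1-ρ^(K+1)) = (1-0.31818)/(1-0.31818^7) = 0.6818/0.9997 = 0.6820
P_K = P₀×ρ^K = 0.68205 × 0.31818^6 = 0.68205 × 0.0010376 = 0.0007077
Blocking probability P_6 = 0.0007077 (0.07077%)
L = ρ[1 - (K+1)ρ^K + Kρ^(K+1)] / [(1-ρ)(1-ρ^(K+1))]
L = 0.31818 × (1 - 7×0.0010376 + 6×0.00033015) / ((1 - 0.31818) × (1 - 0.00033015)) = 0.4644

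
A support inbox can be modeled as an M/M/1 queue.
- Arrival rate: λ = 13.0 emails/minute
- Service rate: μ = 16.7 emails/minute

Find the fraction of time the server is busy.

Server utilization: ρ = λ/μ
ρ = 13.0/16.7 = 0.7784
The server is busy 77.84% of the time.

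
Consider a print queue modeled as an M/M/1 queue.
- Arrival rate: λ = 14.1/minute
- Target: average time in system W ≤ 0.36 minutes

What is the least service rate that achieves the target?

For M/M/1: W = 1/(μ-λ)
Need W ≤ 0.36, so 1/(μ-λ) ≤ 0.36
μ - λ ≥ 1/0.36 = 2.7778
μ ≥ 14.1 + 2.7778 = 16.8778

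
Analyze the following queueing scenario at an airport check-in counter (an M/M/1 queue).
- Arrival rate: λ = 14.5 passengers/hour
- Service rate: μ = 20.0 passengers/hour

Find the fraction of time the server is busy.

Server utilization: ρ = λ/μ
ρ = 14.5/20.0 = 0.7250
The server is busy 72.50% of the time.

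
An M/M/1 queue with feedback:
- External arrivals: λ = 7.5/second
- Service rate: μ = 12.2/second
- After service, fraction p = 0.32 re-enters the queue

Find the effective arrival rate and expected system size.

Effective arrival rate: λ_eff = λ/(1-p) = 7.5/(1-0.32) = 7.5/0.68 = 11.0294
ρ = λ_eff/μ = 11.0294/12.2 = 0.90405
L = ρ/(1-ρ) = 0.90405/(1-0.90405) = 9.4221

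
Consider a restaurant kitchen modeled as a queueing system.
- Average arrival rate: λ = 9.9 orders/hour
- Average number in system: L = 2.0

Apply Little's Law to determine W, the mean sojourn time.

Little's Law: L = λW, so W = L/λ
W = 2.0/9.9 = 0.2020 hours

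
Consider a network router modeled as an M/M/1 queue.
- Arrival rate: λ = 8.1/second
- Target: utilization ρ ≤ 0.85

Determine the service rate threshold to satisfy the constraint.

ρ = λ/μ, so μ = λ/ρ
μ ≥ 8.1/0.85 = 9.5294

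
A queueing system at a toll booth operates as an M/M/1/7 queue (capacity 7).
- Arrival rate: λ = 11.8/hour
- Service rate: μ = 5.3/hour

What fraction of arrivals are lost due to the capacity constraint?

ρ = λ/μ = 11.8/5.3 = 2.2264
P₀ = (1-ρ)/(1-ρ^(K+1)) = (1-2.2264)/(1-2.2264^8) = -1.2264/-602.7061 = 0.002035
P_K = P₀×ρ^K = 0.002035 × 2.2264^7 = 0.002035 × 271.1580 = 0.5518
Blocking probability = 55.18%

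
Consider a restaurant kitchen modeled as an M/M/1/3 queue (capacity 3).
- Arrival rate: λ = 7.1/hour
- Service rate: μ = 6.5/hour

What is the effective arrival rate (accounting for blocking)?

ρ = λ/μ = 7.1/6.5 = 1.0923
P₀ = (1-ρ)/(1-ρ^(K+1)) = (1-1.0923)/(1-1.0923^4) = -0.09230/-0.4235 = 0.2179
P_K = P₀×ρ^K = 0.2179 × 1.0923^3 = 0.2179 × 1.3032 = 0.2840
λ_eff = λ(1-P_K) = 7.1 × (1 - 0.28402) = 7.1 × 0.71598 = 5.0835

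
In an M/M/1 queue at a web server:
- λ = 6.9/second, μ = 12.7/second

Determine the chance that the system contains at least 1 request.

ρ = λ/μ = 6.9/12.7 = 0.5433
P(N ≥ n) = ρⁿ
P(N ≥ 1) = 0.5433^1
P(N ≥ 1) = 0.5433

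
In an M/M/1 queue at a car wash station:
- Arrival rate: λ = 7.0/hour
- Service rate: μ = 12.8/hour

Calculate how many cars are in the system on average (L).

ρ = λ/μ = 7.0/12.8 = 0.5469
For M/M/1: L = λ/(μ-λ)
L = 7.0/(12.8-7.0) = 7.0/5.80
L = 1.2069 cars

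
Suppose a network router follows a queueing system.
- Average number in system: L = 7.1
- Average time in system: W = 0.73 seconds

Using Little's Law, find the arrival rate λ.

Little's Law: L = λW, so λ = L/W
λ = 7.1/0.73 = 9.7260 packets/second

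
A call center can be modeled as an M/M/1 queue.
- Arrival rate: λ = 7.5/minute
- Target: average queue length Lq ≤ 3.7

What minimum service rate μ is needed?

For M/M/1: Lq = λ²/(μ(μ-λ))
Need Lq ≤ 3.7, i.e. μ(μ-λ) ≥ λ²/3.7
μ² - 7.5μ - 56.25/3.7 ≥ 0  →  μ² - 7.5μ - 15.2027 ≥ 0
Quadratic formula (positive root): μ = [λ + √(λ² + 4×15.2027)]/2
Discriminant: 56.25 + 4×15.2027 = 117.0608, √117.0608 = 10.8195
μ ≥ (7.5 + 10.8195)/2 = 9.1597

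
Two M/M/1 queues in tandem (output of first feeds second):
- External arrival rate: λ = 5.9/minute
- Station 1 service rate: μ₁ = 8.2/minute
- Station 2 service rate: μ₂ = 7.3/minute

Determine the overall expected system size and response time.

By Jackson's theorem, each station behaves as independent M/M/1.
Station 1: ρ₁ = 5.9/8.2 = 0.7195, L₁ = ρ₁/(1-ρ₁) = λ/(μ₁-λ) = 5.9/2.30 = 2.5652
Station 2: ρ₂ = 5.9/7.3 = 0.8082, L₂ = ρ₂/(1-ρ₂) = λ/(μ₂-λ) = 5.9/1.40 = 4.2143
Total: L = L₁ + L₂ = 2.5652 + 4.2143 = 6.7795
W = L/λ = 6.7795/5.9 = 1.1491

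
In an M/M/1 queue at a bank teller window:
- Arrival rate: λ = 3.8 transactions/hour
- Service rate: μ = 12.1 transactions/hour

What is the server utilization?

Server utilization: ρ = λ/μ
ρ = 3.8/12.1 = 0.3140
The server is busy 31.40% of the time.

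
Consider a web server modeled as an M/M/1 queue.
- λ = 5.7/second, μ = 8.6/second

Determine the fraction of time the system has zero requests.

ρ = λ/μ = 5.7/8.6 = 0.6628
P(0) = 1 - ρ = 1 - 0.6628 = 0.3372
The server is idle 33.72% of the time.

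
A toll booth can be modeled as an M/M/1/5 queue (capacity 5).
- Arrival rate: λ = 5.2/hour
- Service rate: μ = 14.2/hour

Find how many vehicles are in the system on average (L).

ρ = λ/μ = 5.2/14.2 = 0.3662
P₀ = (1-ρ)/(1-ρ^(K+1)) = (1-0.3662)/(1-0.3662^6) = 0.6338/0.9976 = 0.6353
P_K = P₀×ρ^K = 0.6353 × 0.3662^5 = 0.6353 × 0.006586 = 0.004184
L = ρ[1 - (K+1)ρ^K + Kρ^(K+1)] / [(1-ρ)(1-ρ^(K+1))]
L = 0.3662 × (1 - 6×0.006586 + 5×0.002412) / ((1 - 0.3662) × (1 - 0.002412)) = 0.5633 vehicles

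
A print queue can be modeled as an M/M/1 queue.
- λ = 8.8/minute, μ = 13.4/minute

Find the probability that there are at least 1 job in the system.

ρ = λ/μ = 8.8/13.4 = 0.6567
P(N ≥ n) = ρⁿ
P(N ≥ 1) = 0.6567^1
P(N ≥ 1) = 0.6567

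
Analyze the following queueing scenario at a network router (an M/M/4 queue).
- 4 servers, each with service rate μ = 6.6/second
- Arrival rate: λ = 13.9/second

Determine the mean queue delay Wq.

Traffic intensity: ρ = λ/(cμ) = 13.9/(4×6.6) = 0.5265
Since ρ = 0.5265 < 1, system is stable.
Offered load a = λ/μ = cρ = 13.9/6.6 = 2.1061
P₀ = [ Σₙ₌₀^3 aⁿ/n! + a^4/(4!(1-ρ)) ]⁻¹
Σ = a^0/0! + a^1/1! + a^2/2! + a^3/3! = 1.0000 + 2.1061 + 2.2177 + 1.5569 = 6.8807
a^4/(4!(1-ρ)) = 19.6736/(24 × 0.47348) = 1.7313
P₀ = 1/(6.8807 + 1.7313) = 0.1161
Lq = P₀·a^4·ρ / (4!(1-ρ)²) = 0.1161 × 19.6736 × 0.5265 / (24 × 0.2242) = 0.2235
Wq = Lq/λ = 0.2235/13.9 = 0.01608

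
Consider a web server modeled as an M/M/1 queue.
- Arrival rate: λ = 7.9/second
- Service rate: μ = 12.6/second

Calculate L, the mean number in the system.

ρ = λ/μ = 7.9/12.6 = 0.6270
For M/M/1: L = λ/(μ-λ)
L = 7.9/(12.6-7.9) = 7.9/4.70
L = 1.6809 requests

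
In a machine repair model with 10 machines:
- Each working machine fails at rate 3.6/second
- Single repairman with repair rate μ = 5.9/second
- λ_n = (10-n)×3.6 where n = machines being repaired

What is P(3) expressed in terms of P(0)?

P(3)/P(0) = ∏_{i=0}^{3-1} λ_i/μ_{i+1}
= (10-0)×3.6/5.9 × (10-1)×3.6/5.9 × (10-2)×3.6/5.9
= 163.5626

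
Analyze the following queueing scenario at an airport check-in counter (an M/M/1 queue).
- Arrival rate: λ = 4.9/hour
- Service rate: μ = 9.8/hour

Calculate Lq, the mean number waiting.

ρ = λ/μ = 4.9/9.8 = 0.5000
For M/M/1: Lq = λ²/(μ(μ-λ))
Lq = 24.01/(9.8 × 4.90)
Lq = 0.5000 passengers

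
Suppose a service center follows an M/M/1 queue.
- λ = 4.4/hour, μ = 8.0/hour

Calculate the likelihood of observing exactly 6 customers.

ρ = λ/μ = 4.4/8.0 = 0.5500
P(n) = (1-ρ)ρⁿ
P(6) = (1-0.5500) × 0.5500^6
P(6) = 0.4500 × 0.02768
P(6) = 0.01246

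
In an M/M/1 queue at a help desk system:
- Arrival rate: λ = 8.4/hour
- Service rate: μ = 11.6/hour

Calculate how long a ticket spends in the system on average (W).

First, compute utilization: ρ = λ/μ = 8.4/11.6 = 0.7241
For M/M/1: W = 1/(μ-λ)
W = 1/(11.6-8.4) = 1/3.20
W = 0.3125 hours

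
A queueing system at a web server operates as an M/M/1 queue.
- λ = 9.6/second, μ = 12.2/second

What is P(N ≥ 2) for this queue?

ρ = λ/μ = 9.6/12.2 = 0.7869
P(N ≥ n) = ρⁿ
P(N ≥ 2) = 0.7869^2
P(N ≥ 2) = 0.6192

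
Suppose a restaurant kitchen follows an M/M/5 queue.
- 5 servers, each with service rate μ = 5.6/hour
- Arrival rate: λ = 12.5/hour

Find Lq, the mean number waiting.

Traffic intensity: ρ = λ/(cμ) = 12.5/(5×5.6) = 0.4464
Since ρ = 0.4464 < 1, system is stable.
Offered load a = λ/μ = cρ = 12.5/5.6 = 2.2321
P₀ = [ Σₙ₌₀^4 aⁿ/n! + a^5/(5!(1-ρ)) ]⁻¹
Σ = a^0/0! + a^1/1! + a^2/2! + a^3/3! + a^4/4! = 1.0000 + 2.2321 + 2.4912 + 1.8536 + 1.0344 = 8.6113
a^5/(5!(1-ρ)) = 55.4128/(120 × 0.55357) = 0.8342
P₀ = 1/(8.6113 + 0.8342) = 0.1059
Lq = P₀·a^5·ρ / (5!(1-ρ)²) = 0.10587 × 55.4128 × 0.44643 / (120 × 0.30644) = 0.07122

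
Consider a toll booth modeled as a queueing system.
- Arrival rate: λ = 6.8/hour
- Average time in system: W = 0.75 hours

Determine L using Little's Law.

Little's Law: L = λW
L = 6.8 × 0.75 = 5.1000 vehicles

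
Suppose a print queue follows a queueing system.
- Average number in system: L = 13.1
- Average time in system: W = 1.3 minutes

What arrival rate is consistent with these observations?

Little's Law: L = λW, so λ = L/W
λ = 13.1/1.3 = 10.0769 jobs/minute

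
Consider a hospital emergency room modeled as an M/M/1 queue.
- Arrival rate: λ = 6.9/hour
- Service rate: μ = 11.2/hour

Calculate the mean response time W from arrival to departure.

First, compute utilization: ρ = λ/μ = 6.9/11.2 = 0.6161
For M/M/1: W = 1/(μ-λ)
W = 1/(11.2-6.9) = 1/4.30
W = 0.2326 hours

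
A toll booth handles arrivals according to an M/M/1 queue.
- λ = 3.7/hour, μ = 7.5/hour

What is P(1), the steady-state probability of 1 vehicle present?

ρ = λ/μ = 3.7/7.5 = 0.4933
P(n) = (1-ρ)ρⁿ
P(1) = (1-0.4933) × 0.4933^1
P(1) = 0.5067 × 0.4933
P(1) = 0.2500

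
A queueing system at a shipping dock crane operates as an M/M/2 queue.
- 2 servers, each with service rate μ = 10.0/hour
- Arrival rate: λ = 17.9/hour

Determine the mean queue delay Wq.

Traffic intensity: ρ = λ/(cμ) = 17.9/(2×10.0) = 0.8950
Since ρ = 0.8950 < 1, system is stable.
Offered load a = λ/μ = cρ = 17.9/10.0 = 1.7900
P₀ = [ Σₙ₌₀^1 aⁿ/n! + a^2/(2!(1-ρ)) ]⁻¹
Σ = a^0/0! + a^1/1! = 1.0000 + 1.7900 = 2.7900
a^2/(2!(1-ρ)) = 3.2041/(2 × 0.1050) = 15.2576
P₀ = 1/(2.7900 + 15.2576) = 0.05541
Lq = P₀·a^2·ρ / (2!(1-ρ)²) = 0.055409 × 3.2041 × 0.89500 / (2 × 0.011025) = 7.2061
Wq = Lq/λ = 7.2061/17.9 = 0.4026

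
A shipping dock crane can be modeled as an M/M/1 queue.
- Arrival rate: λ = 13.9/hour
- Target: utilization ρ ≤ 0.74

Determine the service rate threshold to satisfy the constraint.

ρ = λ/μ, so μ = λ/ρ
μ ≥ 13.9/0.74 = 18.7838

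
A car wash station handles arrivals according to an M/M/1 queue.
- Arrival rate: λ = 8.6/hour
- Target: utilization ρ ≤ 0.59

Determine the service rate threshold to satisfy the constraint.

ρ = λ/μ, so μ = λ/ρ
μ ≥ 8.6/0.59 = 14.5763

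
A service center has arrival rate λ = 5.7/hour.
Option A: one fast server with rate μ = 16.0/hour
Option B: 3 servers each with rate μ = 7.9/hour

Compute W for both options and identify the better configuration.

Option A: single server μ = 16.0 (M/M/1)
  ρ_A = 5.7/16.0 = 0.3563
  W_A = 1/(μ-λ) = 1/(16.0-5.7) = 1/10.30 = 0.09709

Option B: 3 servers μ = 7.9 (M/M/3)
  ρ_B = λ/(cμ) = 5.7/(3×7.9) = 0.2405
  Offered load a = λ/μ = cρ = 5.7/7.9 = 0.7215
  P₀ = [ Σₙ₌₀^2 aⁿ/n! + a^3/(3!(1-ρ)) ]⁻¹
  Σ = a^0/0! + a^1/1! + a^2/2! = 1.0000 + 0.7215 + 0.2603 = 1.9818
  a^3/(3!(1-ρ)) = 0.37562/(6 × 0.75949) = 0.08243
  P₀ = 1/(1.9818 + 0.08243) = 0.4844
  Lq = P₀·a^3·ρ / (3!(1-ρ)²) = 0.4844 × 0.3756 × 0.2405 / (6 × 0.5768) = 0.01264
  Wq_B = Lq/λ = 0.01264/5.7 = 0.002218
  W_B = Wq_B + 1/μ = 0.002218 + 0.1266 = 0.1288

Since W_A = 0.09709 < W_B = 0.1288, Option A (single fast server) has the shorter time in system.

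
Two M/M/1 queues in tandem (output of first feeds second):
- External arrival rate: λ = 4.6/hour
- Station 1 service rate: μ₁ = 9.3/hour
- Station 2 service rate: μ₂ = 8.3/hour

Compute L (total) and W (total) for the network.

By Jackson's theorem, each station behaves as independent M/M/1.
Station 1: ρ₁ = 4.6/9.3 = 0.4946, L₁ = ρ₁/(1-ρ₁) = λ/(μ₁-λ) = 4.6/4.70 = 0.978723
Station 2: ρ₂ = 4.6/8.3 = 0.5542, L₂ = ρ₂/(1-ρ₂) = λ/(μ₂-λ) = 4.6/3.70 = 1.24324
Total: L = L₁ + L₂ = 0.978723 + 1.24324 = 2.2220
W = L/λ = 2.2220/4.6 = 0.4830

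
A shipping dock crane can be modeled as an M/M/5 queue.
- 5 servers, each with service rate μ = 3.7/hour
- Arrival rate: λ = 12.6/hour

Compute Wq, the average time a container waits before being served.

Traffic intensity: ρ = λ/(cμ) = 12.6/(5×3.7) = 0.6811
Since ρ = 0.6811 < 1, system is stable.
Offered load a = λ/μ = cρ = 12.6/3.7 = 3.4054
P₀ = [ Σₙ₌₀^4 aⁿ/n! + a^5/(5!(1-ρ)) ]⁻¹
Σ = a^0/0! + a^1/1! + a^2/2! + a^3/3! + a^4/4! = 1.00000 + 3.40541 + 5.79839 + 6.58196 + 5.60356 = 22.3893
a^5/(5!(1-ρ)) = 457.9775/(120 × 0.31892) = 11.9669
P₀ = 1/(22.3893 + 11.9669) = 0.02911
Lq = P₀·a^5·ρ / (5!(1-ρ)²) = 0.029107 × 457.9775 × 0.68108 / (120 × 0.10171) = 0.7439
Wq = Lq/λ = 0.7439/12.6 = 0.05904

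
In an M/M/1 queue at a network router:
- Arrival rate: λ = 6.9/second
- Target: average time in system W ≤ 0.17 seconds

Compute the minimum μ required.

For M/M/1: W = 1/(μ-λ)
Need W ≤ 0.17, so 1/(μ-λ) ≤ 0.17
μ - λ ≥ 1/0.17 = 5.8824
μ ≥ 6.9 + 5.8824 = 12.7824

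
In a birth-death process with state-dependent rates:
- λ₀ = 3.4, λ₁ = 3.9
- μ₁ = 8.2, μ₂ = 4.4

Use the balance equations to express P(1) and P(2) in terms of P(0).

Balance equations:
State 0: λ₀P₀ = μ₁P₁ → P₁ = (λ₀/μ₁)P₀ = (3.4/8.2)P₀ = 0.4146P₀
State 1: P₂ = (λ₀λ₁)/(μ₁μ₂)P₀ = (3.4×3.9)/(8.2×4.4)P₀ = 0.3675P₀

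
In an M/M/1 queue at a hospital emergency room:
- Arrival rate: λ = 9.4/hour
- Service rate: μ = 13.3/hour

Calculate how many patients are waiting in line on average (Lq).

ρ = λ/μ = 9.4/13.3 = 0.7068
For M/M/1: Lq = λ²/(μ(μ-λ))
Lq = 88.36/(13.3 × 3.90)
Lq = 1.7035 patients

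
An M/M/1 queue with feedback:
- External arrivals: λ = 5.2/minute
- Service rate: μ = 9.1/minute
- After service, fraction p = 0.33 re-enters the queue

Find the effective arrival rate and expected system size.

Effective arrival rate: λ_eff = λ/(1-p) = 5.2/(1-0.33) = 5.2/0.67 = 7.76119
ρ = λ_eff/μ = 7.76119/9.1 = 0.852878
L = ρ/(1-ρ) = 0.852878/(1-0.852878) = 5.7971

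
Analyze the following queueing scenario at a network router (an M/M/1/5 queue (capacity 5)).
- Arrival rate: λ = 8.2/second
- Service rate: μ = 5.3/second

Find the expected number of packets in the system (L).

ρ = λ/μ = 8.2/5.3 = 1.5472
P₀ = (1-ρ)/(1-ρ^(K+1)) = (1-1.5472)/(1-1.5472^6) = -0.5472/-12.7176 = 0.04303
P_K = P₀×ρ^K = 0.04303 × 1.5472^5 = 0.04303 × 8.8661 = 0.3815
L = ρ[1 - (K+1)ρ^K + Kρ^(K+1)] / [(1-ρ)(1-ρ^(K+1))]
L = 1.5472 × (1 - 6×8.8661 + 5×13.7176) / ((1 - 1.5472) × (1 - 13.7176)) = 3.6443 packets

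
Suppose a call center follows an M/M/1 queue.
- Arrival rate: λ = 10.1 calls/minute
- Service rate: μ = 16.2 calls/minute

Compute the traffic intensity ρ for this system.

Server utilization: ρ = λ/μ
ρ = 10.1/16.2 = 0.6235
The server is busy 62.35% of the time.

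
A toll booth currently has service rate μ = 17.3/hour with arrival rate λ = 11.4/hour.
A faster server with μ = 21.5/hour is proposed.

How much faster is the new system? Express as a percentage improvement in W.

System 1: ρ₁ = 11.4/17.3 = 0.6590, W₁ = 1/(17.3-11.4) = 0.16949
System 2: ρ₂ = 11.4/21.5 = 0.5302, W₂ = 1/(21.5-11.4) = 0.099010
Improvement: (W₁-W₂)/W₁ = (0.16949-0.099010)/0.16949 = 41.58%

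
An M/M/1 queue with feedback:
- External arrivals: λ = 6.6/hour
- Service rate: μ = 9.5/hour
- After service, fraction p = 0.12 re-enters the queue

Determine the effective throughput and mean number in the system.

Effective arrival rate: λ_eff = λ/(1-p) = 6.6/(1-0.12) = 6.6/0.88 = 7.5000
ρ = λ_eff/μ = 7.5000/9.5 = 0.789474
L = ρ/(1-ρ) = 0.789474/(1-0.789474) = 3.7500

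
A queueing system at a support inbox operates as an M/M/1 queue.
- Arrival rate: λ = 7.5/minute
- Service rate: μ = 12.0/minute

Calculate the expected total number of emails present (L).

ρ = λ/μ = 7.5/12.0 = 0.6250
For M/M/1: L = λ/(μ-λ)
L = 7.5/(12.0-7.5) = 7.5/4.50
L = 1.6667 emails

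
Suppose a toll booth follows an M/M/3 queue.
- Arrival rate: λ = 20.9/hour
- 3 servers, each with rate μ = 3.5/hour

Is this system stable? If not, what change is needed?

Stability requires ρ = λ/(cμ) < 1
ρ = 20.9/(3 × 3.5) = 20.9/10.50 = 1.9905
Since 1.9905 ≥ 1, the system is UNSTABLE.
Need c > λ/μ = 20.9/3.5 = 5.97.
Minimum servers needed: c = 6.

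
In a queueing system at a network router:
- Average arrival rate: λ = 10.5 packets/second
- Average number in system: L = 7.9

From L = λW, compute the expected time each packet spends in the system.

Little's Law: L = λW, so W = L/λ
W = 7.9/10.5 = 0.7524 seconds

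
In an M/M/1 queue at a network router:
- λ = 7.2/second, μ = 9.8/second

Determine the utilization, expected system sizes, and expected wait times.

Step 1: ρ = λ/μ = 7.2/9.8 = 0.7347
Step 2: L = λ/(μ-λ) = 7.2/2.60 = 2.7692
Step 3: Lq = λ²/(μ(μ-λ)) = 51.84/(9.8×2.60) = 2.0345
Step 4: W = 1/(μ-λ) = 1/2.60 = 0.384615
Step 5: Wq = λ/(μ(μ-λ)) = 7.2/(9.8×2.60) = 0.2826
Step 6: P(0) = 1-ρ = 0.2653
Verify: L = λW = 7.2×0.384615 = 2.7692 ✔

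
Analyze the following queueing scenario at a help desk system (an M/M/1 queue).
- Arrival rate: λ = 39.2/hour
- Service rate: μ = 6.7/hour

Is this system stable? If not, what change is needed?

Stability requires ρ = λ/(cμ) < 1
ρ = 39.2/(1 × 6.7) = 39.2/6.70 = 5.8507
Since 5.8507 ≥ 1, the system is UNSTABLE.
Queue grows without bound. Need μ > λ = 39.2.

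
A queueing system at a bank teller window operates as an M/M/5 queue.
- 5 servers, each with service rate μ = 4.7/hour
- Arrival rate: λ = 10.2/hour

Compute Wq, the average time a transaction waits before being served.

Traffic intensity: ρ = λ/(cμ) = 10.2/(5×4.7) = 0.4340
Since ρ = 0.4340 < 1, system is stable.
Offered load a = λ/μ = cρ = 10.2/4.7 = 2.1702
P₀ = [ Σₙ₌₀^4 aⁿ/n! + a^5/(5!(1-ρ)) ]⁻¹
Σ = a^0/0! + a^1/1! + a^2/2! + a^3/3! + a^4/4! = 1.00000 + 2.17021 + 2.35491 + 1.70355 + 0.924268 = 8.1529
a^5/(5!(1-ρ)) = 48.1406/(120 × 0.5660) = 0.7088
P₀ = 1/(8.1529 + 0.7088) = 0.1128
Lq = P₀·a^5·ρ / (5!(1-ρ)²) = 0.11284 × 48.1406 × 0.43404 / (120 × 0.32031) = 0.06134
Wq = Lq/λ = 0.06134/10.2 = 0.006014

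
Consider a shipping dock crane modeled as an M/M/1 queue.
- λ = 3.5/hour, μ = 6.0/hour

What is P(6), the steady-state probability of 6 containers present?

ρ = λ/μ = 3.5/6.0 = 0.58333
P(n) = (1-ρ)ρⁿ
P(6) = (1-0.58333) × 0.58333^6
P(6) = 0.4167 × 0.03940
P(6) = 0.01642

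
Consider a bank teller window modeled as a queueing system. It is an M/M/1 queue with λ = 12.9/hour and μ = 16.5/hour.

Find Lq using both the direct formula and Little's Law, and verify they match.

Method 1 (direct): Lq = λ²/(μ(μ-λ)) = 166.41/(16.5 × 3.60) = 2.8015

Method 2 (Little's Law):
W = 1/(μ-λ) = 1/3.60 = 0.27778
Wq = W - 1/μ = 0.27778 - 0.060606 = 0.21717
Lq = λWq = 12.9 × 0.21717 = 2.8015 ✔ (matches Method 1)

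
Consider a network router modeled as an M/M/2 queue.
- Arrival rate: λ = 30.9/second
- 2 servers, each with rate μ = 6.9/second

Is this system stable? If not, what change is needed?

Stability requires ρ = λ/(cμ) < 1
ρ = 30.9/(2 × 6.9) = 30.9/13.80 = 2.2391
Since 2.2391 ≥ 1, the system is UNSTABLE.
Need c > λ/μ = 30.9/6.9 = 4.48.
Minimum servers needed: c = 5.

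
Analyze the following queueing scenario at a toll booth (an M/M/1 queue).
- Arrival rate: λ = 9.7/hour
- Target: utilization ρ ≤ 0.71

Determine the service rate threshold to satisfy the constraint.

ρ = λ/μ, so μ = λ/ρ
μ ≥ 9.7/0.71 = 13.6620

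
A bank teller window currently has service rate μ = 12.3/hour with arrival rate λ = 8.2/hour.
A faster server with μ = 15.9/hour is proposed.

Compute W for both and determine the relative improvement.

System 1: ρ₁ = 8.2/12.3 = 0.6667, W₁ = 1/(12.3-8.2) = 0.24390
System 2: ρ₂ = 8.2/15.9 = 0.5157, W₂ = 1/(15.9-8.2) = 0.12987
Improvement: (W₁-W₂)/W₁ = (0.24390-0.12987)/0.24390 = 46.75%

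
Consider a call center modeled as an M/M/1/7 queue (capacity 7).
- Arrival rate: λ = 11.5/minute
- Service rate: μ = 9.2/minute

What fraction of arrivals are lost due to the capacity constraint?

ρ = λ/μ = 11.5/9.2 = 1.2500
P₀ = (1-ρ)/(1-ρ^(K+1)) = (1-1.2500)/(1-1.2500^8) = -0.2500/-4.9605 = 0.05040
P_K = P₀×ρ^K = 0.05040 × 1.2500^7 = 0.05040 × 4.7684 = 0.2403
Blocking probability = 24.03%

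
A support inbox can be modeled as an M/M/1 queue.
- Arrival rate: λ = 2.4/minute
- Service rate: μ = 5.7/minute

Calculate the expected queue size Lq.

ρ = λ/μ = 2.4/5.7 = 0.4211
For M/M/1: Lq = λ²/(μ(μ-λ))
Lq = 5.76/(5.7 × 3.30)
Lq = 0.3062 emails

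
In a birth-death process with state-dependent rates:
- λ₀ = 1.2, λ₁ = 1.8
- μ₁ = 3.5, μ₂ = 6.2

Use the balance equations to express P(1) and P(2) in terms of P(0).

Balance equations:
State 0: λ₀P₀ = μ₁P₁ → P₁ = (λ₀/μ₁)P₀ = (1.2/3.5)P₀ = 0.3429P₀
State 1: P₂ = (λ₀λ₁)/(μ₁μ₂)P₀ = (1.2×1.8)/(3.5×6.2)P₀ = 0.09954P₀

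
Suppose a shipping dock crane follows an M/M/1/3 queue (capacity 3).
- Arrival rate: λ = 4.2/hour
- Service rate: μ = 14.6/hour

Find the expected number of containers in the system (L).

ρ = λ/μ = 4.2/14.6 = 0.28767
P₀ = (1-ρ)/(1-ρ^(K+1)) = (1-0.28767)/(1-0.28767^4) = 0.7123/0.9932 = 0.7172
P_K = P₀×ρ^K = 0.71724 × 0.28767^3 = 0.71724 × 0.023806 = 0.01707
L = ρ[1 - (K+1)ρ^K + Kρ^(K+1)] / [(1-ρ)(1-ρ^(K+1))]
L = 0.28767 × (1 - 4×0.02381 + 3×0.006848) / ((1 - 0.28767) × (1 - 0.006848)) = 0.3763 containers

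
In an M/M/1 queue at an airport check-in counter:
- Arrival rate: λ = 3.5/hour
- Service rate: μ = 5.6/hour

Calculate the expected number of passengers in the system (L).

ρ = λ/μ = 3.5/5.6 = 0.6250
For M/M/1: L = λ/(μ-λ)
L = 3.5/(5.6-3.5) = 3.5/2.10
L = 1.6667 passengers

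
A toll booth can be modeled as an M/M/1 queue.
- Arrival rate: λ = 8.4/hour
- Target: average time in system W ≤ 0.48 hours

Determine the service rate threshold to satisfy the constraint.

For M/M/1: W = 1/(μ-λ)
Need W ≤ 0.48, so 1/(μ-λ) ≤ 0.48
μ - λ ≥ 1/0.48 = 2.0833
μ ≥ 8.4 + 2.0833 = 10.4833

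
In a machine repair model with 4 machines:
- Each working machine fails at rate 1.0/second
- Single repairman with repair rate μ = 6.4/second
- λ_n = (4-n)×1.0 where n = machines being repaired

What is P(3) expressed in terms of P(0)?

P(3)/P(0) = ∏_{i=0}^{3-1} λ_i/μ_{i+1}
= (4-0)×1.0/6.4 × (4-1)×1.0/6.4 × (4-2)×1.0/6.4
= 0.09155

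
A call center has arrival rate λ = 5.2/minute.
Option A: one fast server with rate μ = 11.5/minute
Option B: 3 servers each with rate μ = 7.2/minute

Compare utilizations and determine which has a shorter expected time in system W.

Option A: single server μ = 11.5 (M/M/1)
  ρ_A = 5.2/11.5 = 0.4522
  W_A = 1/(μ-λ) = 1/(11.5-5.2) = 1/6.30 = 0.1587

Option B: 3 servers μ = 7.2 (M/M/3)
  ρ_B = λ/(cμ) = 5.2/(3×7.2) = 0.2407
  Offered load a = λ/μ = cρ = 5.2/7.2 = 0.7222
  P₀ = [ Σₙ₌₀^2 aⁿ/n! + a^3/(3!(1-ρ)) ]⁻¹
  Σ = a^0/0! + a^1/1! + a^2/2! = 1.0000 + 0.7222 + 0.2608 = 1.9830
  a^3/(3!(1-ρ)) = 0.3767/(6 × 0.7593) = 0.08269
  P₀ = 1/(1.9830 + 0.08269) = 0.4841
  Lq = P₀·a^3·ρ / (3!(1-ρ)²) = 0.4841 × 0.3767 × 0.2407 / (6 × 0.5765) = 0.01269
  Wq_B = Lq/λ = 0.012693/5.2 = 0.002441
  W_B = Wq_B + 1/μ = 0.002441 + 0.1389 = 0.1413

Since W_B = 0.1413 < W_A = 0.1587, Option B (multiple servers) has the shorter time in system.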